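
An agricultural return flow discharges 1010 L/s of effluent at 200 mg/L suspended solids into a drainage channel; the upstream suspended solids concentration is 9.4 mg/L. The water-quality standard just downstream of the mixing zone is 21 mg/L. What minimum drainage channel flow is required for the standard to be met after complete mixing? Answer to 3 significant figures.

Set C_mix = 21: (Q·9.400 + 1010·200.0) / (Q + 1010) = 21
→ Q = 1010·(200.0 − 21)/(21 − 9.400) = 15590 L/s.

15600 L/s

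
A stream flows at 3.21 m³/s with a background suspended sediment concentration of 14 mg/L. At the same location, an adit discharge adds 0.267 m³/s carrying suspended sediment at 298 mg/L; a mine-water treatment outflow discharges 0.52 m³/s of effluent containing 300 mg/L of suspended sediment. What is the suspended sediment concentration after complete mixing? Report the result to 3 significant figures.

70.2 mg/L

Flow-weighted average: C = (3.210·14.00 + 0.2670·298.0 + 0.5200·300.0) / 3.997 = 280.5/3.997 = 70.18 mg/L.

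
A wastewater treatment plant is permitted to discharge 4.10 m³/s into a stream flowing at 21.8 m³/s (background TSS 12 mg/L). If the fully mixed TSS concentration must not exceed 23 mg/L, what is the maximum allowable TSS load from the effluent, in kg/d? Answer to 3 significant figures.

28900 kg/d

Mass balance at the limit: 21.80·12.00 + 4.100·Cₑ = 25.90·23 → Cₑ = 81.49 mg/L.
Load = 4.100 m³/s × 81.49 g/m³ × 86 400 s/d = 28870 kg/d.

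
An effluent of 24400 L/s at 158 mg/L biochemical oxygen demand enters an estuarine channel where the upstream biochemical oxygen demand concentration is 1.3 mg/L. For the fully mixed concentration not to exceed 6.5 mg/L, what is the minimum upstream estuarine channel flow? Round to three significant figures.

711000 L/s

Set C_mix = 6.5: (Q·1.300 + 24400·158.0) / (Q + 24400) = 6.5
→ Q = 24400·(158.0 − 6.5)/(6.5 − 1.300) = 710900 L/s.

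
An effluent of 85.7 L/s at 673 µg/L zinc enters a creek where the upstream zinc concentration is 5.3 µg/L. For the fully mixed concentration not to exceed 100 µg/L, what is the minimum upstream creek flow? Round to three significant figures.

519 L/s

Set C_mix = 100: (Q·5.300 + 85.70·673.0) / (Q + 85.70) = 100
→ Q = 85.70·(673.0 − 100)/(100 − 5.300) = 518.5 L/s.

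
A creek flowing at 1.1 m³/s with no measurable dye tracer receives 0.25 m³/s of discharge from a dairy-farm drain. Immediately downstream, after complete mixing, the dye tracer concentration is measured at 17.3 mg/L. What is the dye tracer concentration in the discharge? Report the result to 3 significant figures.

Mass balance: 1.100·0 + 0.2500·Cₑ = 1.350·17.30
→ Cₑ = (1.350·17.30 − 1.100·0) / 0.2500 = 93.42 mg/L.

93.4 mg/L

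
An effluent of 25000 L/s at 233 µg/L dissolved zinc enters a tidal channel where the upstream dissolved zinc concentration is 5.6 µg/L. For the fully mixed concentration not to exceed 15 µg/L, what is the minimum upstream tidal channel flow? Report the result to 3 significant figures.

Set C_mix = 15: (Q·5.600 + 25000·233.0) / (Q + 25000) = 15
→ Q = 25000·(233.0 − 15)/(15 − 5.600) = 579800 L/s.

580000 L/s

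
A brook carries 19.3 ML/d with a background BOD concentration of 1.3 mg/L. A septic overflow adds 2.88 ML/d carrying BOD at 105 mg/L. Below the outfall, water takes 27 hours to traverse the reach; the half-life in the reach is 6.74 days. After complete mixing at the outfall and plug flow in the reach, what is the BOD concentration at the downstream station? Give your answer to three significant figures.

13.2 mg/L

After mixing, C = (19.30·1.300 + 2.880·105.0) / 22.18 = 327.5/22.18 = 14.77 mg/L.
Half-life 6.74 d → k = ln 2 / 6.74 = 0.1028 d⁻¹.
Decay over the reach: 14.77·exp(−kt) = 14.77·0.8907 = 13.15 mg/L.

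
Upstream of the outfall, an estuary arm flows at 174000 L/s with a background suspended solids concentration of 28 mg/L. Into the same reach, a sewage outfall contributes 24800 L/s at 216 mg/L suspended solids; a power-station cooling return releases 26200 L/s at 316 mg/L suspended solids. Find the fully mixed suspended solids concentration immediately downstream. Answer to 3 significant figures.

Conservation of mass: C = (174000·28.00 + 24800·216.0 + 26200·316.0) / 225000 = 18510000/225000 = 82.26 mg/L.

82.3 mg/L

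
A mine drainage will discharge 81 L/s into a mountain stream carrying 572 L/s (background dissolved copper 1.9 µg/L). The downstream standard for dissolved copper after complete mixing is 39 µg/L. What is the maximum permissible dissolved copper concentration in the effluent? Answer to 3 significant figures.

301 µg/L

At the limit, (Qr·Cr + Qe·Cₑ)/(Qr + Qe) = 39:
Cₑ = (653.0·39 − 572.0·1.900) / 81.00 = 301.0 µg/L.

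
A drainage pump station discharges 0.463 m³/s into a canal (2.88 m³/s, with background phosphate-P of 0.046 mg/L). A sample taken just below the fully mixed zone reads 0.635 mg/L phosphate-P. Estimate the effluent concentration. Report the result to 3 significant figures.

4.30 mg/L

Mass balance: 2.880·0.04600 + 0.4630·Cₑ = 3.343·0.6350
→ Cₑ = (3.343·0.6350 − 2.880·0.04600) / 0.4630 = 4.299 mg/L.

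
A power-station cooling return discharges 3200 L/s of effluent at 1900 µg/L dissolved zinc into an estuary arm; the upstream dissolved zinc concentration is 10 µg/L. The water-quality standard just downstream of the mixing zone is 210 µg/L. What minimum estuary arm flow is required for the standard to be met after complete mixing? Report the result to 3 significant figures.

Set C_mix = 210: (Q·10.00 + 3200·1900) / (Q + 3200) = 210
→ Q = 3200·(1900 − 210)/(210 − 10.00) = 27040 L/s.

27000 L/s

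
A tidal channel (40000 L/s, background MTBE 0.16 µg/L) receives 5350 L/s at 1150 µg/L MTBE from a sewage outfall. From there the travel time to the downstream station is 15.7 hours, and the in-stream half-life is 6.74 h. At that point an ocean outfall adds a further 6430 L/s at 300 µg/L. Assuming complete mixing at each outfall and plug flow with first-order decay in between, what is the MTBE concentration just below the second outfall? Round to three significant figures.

60.9 µg/L

After mixing, C = (40000·0.1600 + 5350·1150) / 45350 = 6159000/45350 = 135.8 µg/L; combined flow 45350 L/s.
Half-life 6.74 h → k = ln 2 / 6.74 = 0.1028 h⁻¹ = 2.468 d⁻¹.
Applying C = C₀e^(−kt): 135.8 × 0.1990 = 27.02 µg/L.
Second outfall: C = (45350·27.02 + 6430·300.0)/51780 = 60.92 µg/L.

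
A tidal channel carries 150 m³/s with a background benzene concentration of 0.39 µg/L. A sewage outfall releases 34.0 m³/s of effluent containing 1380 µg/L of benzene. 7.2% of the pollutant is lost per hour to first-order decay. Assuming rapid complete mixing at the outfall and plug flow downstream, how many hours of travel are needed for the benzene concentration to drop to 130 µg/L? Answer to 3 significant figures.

After mixing, C = (150.0·0.3900 + 34.00·1380) / 184.0 = 46980/184.0 = 255.3 µg/L.
7.2%/h lost → k = −ln(1 − 0.072) = 0.07472 h⁻¹.
255.3·exp(−k·t) = 130 → t = ln(255.3/130)/k = 32520 s = 9.033 h.

9.03 h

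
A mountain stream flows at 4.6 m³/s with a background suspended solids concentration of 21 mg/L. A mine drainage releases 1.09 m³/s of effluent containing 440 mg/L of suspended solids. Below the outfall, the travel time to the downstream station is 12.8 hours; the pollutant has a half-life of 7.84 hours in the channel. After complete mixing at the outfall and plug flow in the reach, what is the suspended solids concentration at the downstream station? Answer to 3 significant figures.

32.7 mg/L

Mass balance: C = (4.600·21.00 + 1.090·440.0) / 5.690 = 576.2/5.690 = 101.3 mg/L.
Half-life 7.84 h → k = ln 2 / 7.84 = 0.08841 h⁻¹ = 2.122 d⁻¹.
First-order decay: C = 101.3·exp(−k·t) = 101.3·0.3225 = 32.66 mg/L.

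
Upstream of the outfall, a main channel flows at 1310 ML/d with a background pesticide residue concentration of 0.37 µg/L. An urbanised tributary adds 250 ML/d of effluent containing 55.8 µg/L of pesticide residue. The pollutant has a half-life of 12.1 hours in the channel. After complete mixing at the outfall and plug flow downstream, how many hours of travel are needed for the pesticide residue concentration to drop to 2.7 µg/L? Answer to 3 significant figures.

21.5 h

After mixing, C = (1310·0.3700 + 250.0·55.80) / 1560 = 14430/1560 = 9.253 µg/L.
Half-life 12.1 h → k = ln 2 / 12.1 = 0.05728 h⁻¹ = 1.375 d⁻¹.
9.253·exp(−k·t) = 2.7 → t = ln(9.253/2.7)/k = 77400 s = 21.50 h.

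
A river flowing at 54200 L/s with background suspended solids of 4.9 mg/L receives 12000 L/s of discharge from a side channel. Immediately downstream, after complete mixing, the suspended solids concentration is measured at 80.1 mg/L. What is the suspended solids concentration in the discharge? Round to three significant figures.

420 mg/L

Mass balance: 54200·4.900 + 12000·Cₑ = 66200·80.10
→ Cₑ = (66200·80.10 − 54200·4.900) / 12000 = 419.8 mg/L.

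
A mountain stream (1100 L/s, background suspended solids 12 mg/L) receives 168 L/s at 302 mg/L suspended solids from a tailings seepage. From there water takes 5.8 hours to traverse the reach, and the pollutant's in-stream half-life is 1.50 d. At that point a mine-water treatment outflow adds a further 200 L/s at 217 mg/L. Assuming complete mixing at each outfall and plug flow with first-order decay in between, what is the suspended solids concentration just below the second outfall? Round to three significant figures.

Mass balance: C = (1100·12.00 + 168.0·302.0) / 1268 = 63940/1268 = 50.42 mg/L; combined flow 1268 L/s.
Half-life 1.50 d → k = ln 2 / 1.50 = 0.4621 d⁻¹.
Applying C = C₀e^(−kt): 50.42 × 0.8943 = 45.09 mg/L.
At the second outfall, C = (1268·45.09 + 200.0·217.0) / (1268 + 200.0) = 68.52 mg/L.

68.5 mg/L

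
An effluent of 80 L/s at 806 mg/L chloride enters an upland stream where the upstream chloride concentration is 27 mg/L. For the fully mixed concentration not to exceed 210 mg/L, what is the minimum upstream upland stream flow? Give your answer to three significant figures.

Set C_mix = 210: (Q·27.00 + 80.00·806.0) / (Q + 80.00) = 210
→ Q = 80.00·(806.0 − 210)/(210 − 27.00) = 260.5 L/s.

261 L/s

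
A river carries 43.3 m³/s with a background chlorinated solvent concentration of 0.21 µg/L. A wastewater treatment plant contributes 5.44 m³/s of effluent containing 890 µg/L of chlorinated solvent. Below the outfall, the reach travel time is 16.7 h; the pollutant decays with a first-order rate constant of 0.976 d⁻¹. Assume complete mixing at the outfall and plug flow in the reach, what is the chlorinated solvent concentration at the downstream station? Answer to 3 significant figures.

After mixing, C = (43.30·0.2100 + 5.440·890.0) / 48.74 = 4851/48.74 = 99.52 µg/L.
First-order decay: C = 99.52·exp(−k·t) = 99.52·0.5071 = 50.46 µg/L.

50.5 µg/L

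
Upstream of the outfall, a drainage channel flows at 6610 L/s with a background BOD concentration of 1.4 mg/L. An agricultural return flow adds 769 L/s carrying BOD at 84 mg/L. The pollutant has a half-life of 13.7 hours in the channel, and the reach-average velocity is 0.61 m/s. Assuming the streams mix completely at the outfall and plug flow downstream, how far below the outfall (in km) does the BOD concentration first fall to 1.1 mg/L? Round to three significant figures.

Mixed concentration C = ΣQC/ΣQ = (6610·1.400 + 769.0·84.00) / 7379 = 73850/7379 = 10.01 mg/L.
Half-life 13.7 h → k = ln 2 / 13.7 = 0.05059 h⁻¹ = 1.214 d⁻¹.
Set 10.01·exp(−k·t) = 1.1 → t = ln(10.01/1.1)/k = 157100 s = 43.64 h.
Distance = v·t = 0.61·157100 = 95840 m = 95.84 km.

95.8 km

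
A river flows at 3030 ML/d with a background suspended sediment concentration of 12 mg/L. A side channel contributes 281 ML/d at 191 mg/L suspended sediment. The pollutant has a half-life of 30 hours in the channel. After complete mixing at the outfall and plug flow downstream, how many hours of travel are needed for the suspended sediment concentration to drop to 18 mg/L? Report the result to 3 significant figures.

Mass balance: C = (3030·12.00 + 281.0·191.0) / 3311 = 90030/3311 = 27.19 mg/L.
Half-life 30 h → k = ln 2 / 30 = 0.02310 h⁻¹ = 0.5545 d⁻¹.
27.19·exp(−k·t) = 18 → t = ln(27.19/18)/k = 64280 s = 17.85 h.

17.9 h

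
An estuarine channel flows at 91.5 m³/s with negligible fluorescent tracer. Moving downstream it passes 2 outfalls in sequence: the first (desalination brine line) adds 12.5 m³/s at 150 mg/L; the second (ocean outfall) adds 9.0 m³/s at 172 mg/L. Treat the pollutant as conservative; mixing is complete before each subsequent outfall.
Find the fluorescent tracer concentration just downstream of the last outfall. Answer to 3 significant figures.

30.3 mg/L

Outfall 1: combined Q = 104.0 m³/s; C = (91.50·0 + 12.50·150.0)/104.0 = 18.03 mg/L.
Outfall 2: combined Q = 113.0 m³/s; C = (104.0·18.03 + 9.000·172.0)/113.0 = 30.29 mg/L.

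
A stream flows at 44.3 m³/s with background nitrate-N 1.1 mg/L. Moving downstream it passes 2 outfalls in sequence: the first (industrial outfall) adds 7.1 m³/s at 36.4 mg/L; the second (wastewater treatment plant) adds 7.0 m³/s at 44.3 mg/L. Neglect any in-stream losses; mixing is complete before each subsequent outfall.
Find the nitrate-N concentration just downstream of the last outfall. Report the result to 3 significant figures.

10.6 mg/L

After outfall 1: Q = 44.30 + 7.100 = 51.40 m³/s; C = (44.30·1.100 + 7.100·36.40)/51.40 = 5.976 mg/L.
After outfall 2: Q = 51.40 + 7.000 = 58.40 m³/s; C = (51.40·5.976 + 7.000·44.30)/58.40 = 10.57 mg/L.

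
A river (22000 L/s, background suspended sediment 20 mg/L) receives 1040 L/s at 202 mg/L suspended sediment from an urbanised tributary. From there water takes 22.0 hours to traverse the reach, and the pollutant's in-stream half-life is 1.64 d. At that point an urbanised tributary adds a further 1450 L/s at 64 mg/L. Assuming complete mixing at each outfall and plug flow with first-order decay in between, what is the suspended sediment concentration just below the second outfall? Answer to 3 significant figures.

21.8 mg/L

Flow-weighted average: C = (22000·20.00 + 1040·202.0) / 23040 = 650100/23040 = 28.22 mg/L; combined flow 23040 L/s.
Half-life 1.64 d → k = ln 2 / 1.64 = 0.4227 d⁻¹.
Decay over the reach: 28.22·exp(−kt) = 28.22·0.6788 = 19.15 mg/L.
Second outfall: C = (23040·19.15 + 1450·64.00)/24490 = 21.81 mg/L.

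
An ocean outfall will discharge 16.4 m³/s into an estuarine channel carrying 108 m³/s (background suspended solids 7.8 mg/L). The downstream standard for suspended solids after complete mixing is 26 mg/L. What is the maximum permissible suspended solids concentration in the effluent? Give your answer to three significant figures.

At the limit, (Qr·Cr + Qe·Cₑ)/(Qr + Qe) = 26:
Cₑ = (124.4·26 − 108.0·7.800) / 16.40 = 145.9 mg/L.

146 mg/L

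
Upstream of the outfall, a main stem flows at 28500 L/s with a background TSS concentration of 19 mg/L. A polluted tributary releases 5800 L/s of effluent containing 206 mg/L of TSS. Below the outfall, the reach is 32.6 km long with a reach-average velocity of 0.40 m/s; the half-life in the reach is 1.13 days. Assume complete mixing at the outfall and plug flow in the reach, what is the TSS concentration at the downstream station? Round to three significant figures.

28.4 mg/L

Flow-weighted average: C = (28500·19.00 + 5800·206.0) / 34300 = 1736000/34300 = 50.62 mg/L.
Travel time t = 32.6·1000 / 0.40 = 81500 s = 22.64 h.
Half-life 1.13 d → k = ln 2 / 1.13 = 0.6134 d⁻¹.
After decay, C = 50.62 × e^(−kt) = 50.62 × 0.5607 = 28.38 mg/L.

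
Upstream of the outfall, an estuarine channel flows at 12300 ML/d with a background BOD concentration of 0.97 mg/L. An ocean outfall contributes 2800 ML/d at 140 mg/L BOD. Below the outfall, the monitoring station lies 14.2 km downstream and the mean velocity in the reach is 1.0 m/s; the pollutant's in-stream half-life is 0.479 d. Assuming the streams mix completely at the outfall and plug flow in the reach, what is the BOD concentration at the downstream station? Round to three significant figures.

Mixed concentration C = ΣQC/ΣQ = (12300·0.9700 + 2800·140.0) / 15100 = 403900/15100 = 26.75 mg/L.
Travel time t = 14.2·1000 / 1.0 = 14200 s = 3.944 h.
Half-life 0.479 d → k = ln 2 / 0.479 = 1.447 d⁻¹.
First-order decay: C = 26.75·exp(−k·t) = 26.75·0.7883 = 21.09 mg/L.

21.1 mg/L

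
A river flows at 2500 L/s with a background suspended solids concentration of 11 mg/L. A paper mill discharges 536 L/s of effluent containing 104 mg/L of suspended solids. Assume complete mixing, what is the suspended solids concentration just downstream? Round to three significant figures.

After mixing, C = (2500·11.00 + 536.0·104.0) / 3036 = 83240/3036 = 27.42 mg/L.

27.4 mg/L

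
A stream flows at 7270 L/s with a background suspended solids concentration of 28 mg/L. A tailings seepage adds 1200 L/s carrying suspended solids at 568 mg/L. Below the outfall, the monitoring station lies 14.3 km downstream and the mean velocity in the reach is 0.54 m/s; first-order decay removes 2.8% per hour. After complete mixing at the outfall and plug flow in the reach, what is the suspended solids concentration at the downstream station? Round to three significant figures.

Mass balance: C = (7270·28.00 + 1200·568.0) / 8470 = 885200/8470 = 104.5 mg/L.
Travel time t = 14.3·1000 / 0.54 = 26480 s = 7.356 h.
2.8%/h lost → k = −ln(1 − 0.028) = 0.02840 h⁻¹.
First-order decay: C = 104.5·exp(−k·t) = 104.5·0.8115 = 84.80 mg/L.

84.8 mg/L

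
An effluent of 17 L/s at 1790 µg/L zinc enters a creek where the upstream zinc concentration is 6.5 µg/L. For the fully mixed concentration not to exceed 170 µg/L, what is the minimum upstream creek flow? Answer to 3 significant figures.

168 L/s

Set C_mix = 170: (Q·6.500 + 17.00·1790) / (Q + 17.00) = 170
→ Q = 17.00·(1790 − 170)/(170 − 6.500) = 168.4 L/s.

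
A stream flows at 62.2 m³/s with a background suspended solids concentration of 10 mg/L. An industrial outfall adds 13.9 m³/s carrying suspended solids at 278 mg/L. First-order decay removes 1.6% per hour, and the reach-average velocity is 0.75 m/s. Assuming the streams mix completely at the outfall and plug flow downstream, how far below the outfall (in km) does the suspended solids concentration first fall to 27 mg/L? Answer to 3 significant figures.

After mixing, C = (62.20·10.00 + 13.90·278.0) / 76.10 = 4486/76.10 = 58.95 mg/L.
1.6%/h lost → k = −ln(1 − 0.016) = 0.01613 h⁻¹.
Set 58.95·exp(−k·t) = 27 → t = ln(58.95/27)/k = 174300 s = 48.41 h.
Distance = v·t = 0.75·174300 = 130700 m = 130.7 km.

131 km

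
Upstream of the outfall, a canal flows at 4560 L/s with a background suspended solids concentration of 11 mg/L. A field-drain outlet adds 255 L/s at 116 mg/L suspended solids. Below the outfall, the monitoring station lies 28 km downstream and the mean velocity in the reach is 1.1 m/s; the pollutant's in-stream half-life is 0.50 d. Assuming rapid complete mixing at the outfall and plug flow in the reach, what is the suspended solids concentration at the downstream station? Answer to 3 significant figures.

11.0 mg/L

Flow-weighted average: C = (4560·11.00 + 255.0·116.0) / 4815 = 79740/4815 = 16.56 mg/L.
Travel time t = 28·1000 / 1.1 = 25450 s = 7.071 h.
Half-life 0.50 d → k = ln 2 / 0.50 = 1.386 d⁻¹.
After decay, C = 16.56 × e^(−kt) = 16.56 × 0.6647 = 11.01 mg/L.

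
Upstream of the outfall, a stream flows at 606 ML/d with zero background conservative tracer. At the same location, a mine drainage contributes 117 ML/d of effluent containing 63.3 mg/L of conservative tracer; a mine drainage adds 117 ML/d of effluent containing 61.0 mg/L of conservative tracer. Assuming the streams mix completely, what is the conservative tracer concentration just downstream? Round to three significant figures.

17.3 mg/L

Conservation of mass: C = (606.0·0 + 117.0·63.30 + 117.0·61.00) / 840.0 = 14540/840.0 = 17.31 mg/L.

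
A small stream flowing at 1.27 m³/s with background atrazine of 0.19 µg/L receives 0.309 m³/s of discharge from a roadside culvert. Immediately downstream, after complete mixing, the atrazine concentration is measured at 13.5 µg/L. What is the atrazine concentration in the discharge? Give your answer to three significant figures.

68.2 µg/L

Mass balance: 1.270·0.1900 + 0.3090·Cₑ = 1.579·13.50
→ Cₑ = (1.579·13.50 − 1.270·0.1900) / 0.3090 = 68.20 µg/L.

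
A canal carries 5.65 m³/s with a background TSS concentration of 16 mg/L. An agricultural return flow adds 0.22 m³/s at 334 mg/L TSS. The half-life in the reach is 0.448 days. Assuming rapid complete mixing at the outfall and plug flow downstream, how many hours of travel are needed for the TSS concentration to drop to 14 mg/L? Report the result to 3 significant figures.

After mixing, C = (5.650·16.00 + 0.2200·334.0) / 5.870 = 163.9/5.870 = 27.92 mg/L.
Half-life 0.448 d → k = ln 2 / 0.448 = 1.547 d⁻¹.
27.92·exp(−k·t) = 14 → t = ln(27.92/14)/k = 38540 s = 10.71 h.

10.7 h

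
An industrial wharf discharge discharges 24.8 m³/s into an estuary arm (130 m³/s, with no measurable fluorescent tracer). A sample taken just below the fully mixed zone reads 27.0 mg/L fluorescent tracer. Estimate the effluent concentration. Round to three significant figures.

169 mg/L

Mass balance: 130.0·0 + 24.80·Cₑ = 154.8·27.00
→ Cₑ = (154.8·27.00 − 130.0·0) / 24.80 = 168.5 mg/L.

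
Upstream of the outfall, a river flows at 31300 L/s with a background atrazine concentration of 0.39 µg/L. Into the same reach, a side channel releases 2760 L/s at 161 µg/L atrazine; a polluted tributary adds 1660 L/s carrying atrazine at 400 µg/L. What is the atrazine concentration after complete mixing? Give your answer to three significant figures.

After mixing, C = (31300·0.3900 + 2760·161.0 + 1660·400.0) / 35720 = 1121000/35720 = 31.37 µg/L.

31.4 µg/L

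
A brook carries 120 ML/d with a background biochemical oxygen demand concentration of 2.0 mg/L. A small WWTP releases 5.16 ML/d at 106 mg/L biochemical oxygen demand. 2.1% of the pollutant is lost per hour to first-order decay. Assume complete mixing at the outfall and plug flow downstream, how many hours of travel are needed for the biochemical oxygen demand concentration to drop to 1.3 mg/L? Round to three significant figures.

74.3 h

Flow-weighted average: C = (120.0·2.000 + 5.160·106.0) / 125.2 = 787.0/125.2 = 6.288 mg/L.
2.1%/h lost → k = −ln(1 − 0.021) = 0.02122 h⁻¹.
6.288·exp(−k·t) = 1.3 → t = ln(6.288/1.3)/k = 267400 s = 74.27 h.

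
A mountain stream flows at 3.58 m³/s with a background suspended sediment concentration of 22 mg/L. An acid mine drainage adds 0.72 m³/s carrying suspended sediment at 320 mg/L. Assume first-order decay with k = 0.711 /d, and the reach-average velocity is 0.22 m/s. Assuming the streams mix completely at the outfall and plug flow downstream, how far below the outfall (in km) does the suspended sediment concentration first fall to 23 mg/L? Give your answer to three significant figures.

Mixed concentration C = ΣQC/ΣQ = (3.580·22.00 + 0.7200·320.0) / 4.300 = 309.2/4.300 = 71.90 mg/L.
Set 71.90·exp(−k·t) = 23 → t = ln(71.90/23)/k = 138500 s = 38.47 h.
Distance = v·t = 0.22·138500 = 30470 m = 30.47 km.

30.5 km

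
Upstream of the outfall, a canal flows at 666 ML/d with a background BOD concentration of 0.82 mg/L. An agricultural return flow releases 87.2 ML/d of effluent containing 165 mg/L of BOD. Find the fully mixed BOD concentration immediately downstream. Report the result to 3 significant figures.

19.8 mg/L

Mixed concentration C = ΣQC/ΣQ = (666.0·0.8200 + 87.20·165.0) / 753.2 = 14930/753.2 = 19.83 mg/L.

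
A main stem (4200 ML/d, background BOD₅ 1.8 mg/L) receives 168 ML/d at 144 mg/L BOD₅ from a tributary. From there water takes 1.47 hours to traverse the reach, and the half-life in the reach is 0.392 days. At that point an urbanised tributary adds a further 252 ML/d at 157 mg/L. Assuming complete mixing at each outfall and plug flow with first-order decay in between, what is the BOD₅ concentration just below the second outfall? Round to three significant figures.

14.7 mg/L

Mass balance: C = (4200·1.800 + 168.0·144.0) / 4368 = 31750/4368 = 7.269 mg/L; combined flow 4368 ML/d.
Half-life 0.392 d → k = ln 2 / 0.392 = 1.768 d⁻¹.
After decay, C = 7.269 × e^(−kt) = 7.269 × 0.8974 = 6.523 mg/L.
At the second outfall, C = (4368·6.523 + 252.0·157.0) / (4368 + 252.0) = 14.73 mg/L.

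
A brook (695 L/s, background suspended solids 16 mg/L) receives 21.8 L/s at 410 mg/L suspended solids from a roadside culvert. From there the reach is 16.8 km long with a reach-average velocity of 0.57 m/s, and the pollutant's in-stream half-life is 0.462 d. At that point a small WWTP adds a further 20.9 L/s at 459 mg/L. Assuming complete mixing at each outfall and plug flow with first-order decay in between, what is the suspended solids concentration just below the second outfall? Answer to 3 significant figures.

Flow-weighted average: C = (695.0·16.00 + 21.80·410.0) / 716.8 = 20060/716.8 = 27.98 mg/L; combined flow 716.8 L/s.
Travel time t = 16.8·1000 / 0.57 = 29470 s = 8.187 h.
Half-life 0.462 d → k = ln 2 / 0.462 = 1.500 d⁻¹.
Applying C = C₀e^(−kt): 27.98 × 0.5994 = 16.77 mg/L.
Second outfall: C = (716.8·16.77 + 20.90·459.0)/737.7 = 29.30 mg/L.

29.3 mg/L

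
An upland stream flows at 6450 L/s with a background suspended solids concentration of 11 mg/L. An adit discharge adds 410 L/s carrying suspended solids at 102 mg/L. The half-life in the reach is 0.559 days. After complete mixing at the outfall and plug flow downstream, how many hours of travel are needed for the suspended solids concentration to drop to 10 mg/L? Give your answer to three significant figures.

9.62 h

After mixing, C = (6450·11.00 + 410.0·102.0) / 6860 = 112800/6860 = 16.44 mg/L.
Half-life 0.559 d → k = ln 2 / 0.559 = 1.240 d⁻¹.
16.44·exp(−k·t) = 10 → t = ln(16.44/10)/k = 34630 s = 9.621 h.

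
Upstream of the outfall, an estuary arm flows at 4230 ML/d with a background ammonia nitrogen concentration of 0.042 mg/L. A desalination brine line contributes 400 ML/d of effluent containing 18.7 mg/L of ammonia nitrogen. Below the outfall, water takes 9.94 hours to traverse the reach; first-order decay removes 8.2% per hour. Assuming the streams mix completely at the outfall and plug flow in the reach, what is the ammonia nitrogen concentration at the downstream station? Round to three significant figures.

0.707 mg/L

Flow-weighted average: C = (4230·0.04200 + 400.0·18.70) / 4630 = 7658/4630 = 1.654 mg/L.
8.2%/h lost → k = −ln(1 − 0.082) = 0.08556 h⁻¹.
After decay, C = 1.654 × e^(−kt) = 1.654 × 0.4272 = 0.7066 mg/L.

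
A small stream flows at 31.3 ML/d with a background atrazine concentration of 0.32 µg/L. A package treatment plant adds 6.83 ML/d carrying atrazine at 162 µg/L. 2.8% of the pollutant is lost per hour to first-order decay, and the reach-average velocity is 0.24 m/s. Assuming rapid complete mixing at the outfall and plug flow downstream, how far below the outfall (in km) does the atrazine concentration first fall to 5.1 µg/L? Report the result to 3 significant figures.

53.2 km

Mixed concentration C = ΣQC/ΣQ = (31.30·0.3200 + 6.830·162.0) / 38.13 = 1116/38.13 = 29.28 µg/L.
2.8%/h lost → k = −ln(1 − 0.028) = 0.02840 h⁻¹.
Set 29.28·exp(−k·t) = 5.1 → t = ln(29.28/5.1)/k = 221500 s = 61.54 h.
Distance = v·t = 0.24·221500 = 53170 m = 53.17 km.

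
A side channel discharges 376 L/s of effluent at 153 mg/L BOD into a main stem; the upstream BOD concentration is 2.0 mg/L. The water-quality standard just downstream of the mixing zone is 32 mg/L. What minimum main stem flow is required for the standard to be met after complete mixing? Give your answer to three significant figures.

1520 L/s

Set C_mix = 32: (Q·2.000 + 376.0·153.0) / (Q + 376.0) = 32
→ Q = 376.0·(153.0 − 32)/(32 − 2.000) = 1517 L/s.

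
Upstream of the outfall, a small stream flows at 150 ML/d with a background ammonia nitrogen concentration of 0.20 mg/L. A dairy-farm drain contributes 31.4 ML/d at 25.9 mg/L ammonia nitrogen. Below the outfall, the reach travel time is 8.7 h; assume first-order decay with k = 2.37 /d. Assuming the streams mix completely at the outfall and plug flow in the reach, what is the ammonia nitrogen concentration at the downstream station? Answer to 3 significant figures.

Flow-weighted average: C = (150.0·0.2000 + 31.40·25.90) / 181.4 = 843.3/181.4 = 4.649 mg/L.
First-order decay: C = 4.649·exp(−k·t) = 4.649·0.4235 = 1.969 mg/L.

1.97 mg/L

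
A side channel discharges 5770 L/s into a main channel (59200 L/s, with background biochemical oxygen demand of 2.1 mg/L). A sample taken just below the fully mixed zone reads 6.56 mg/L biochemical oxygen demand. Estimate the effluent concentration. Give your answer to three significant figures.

Mass balance: 59200·2.100 + 5770·Cₑ = 64970·6.560
→ Cₑ = (64970·6.560 − 59200·2.100) / 5770 = 52.32 mg/L.

52.3 mg/L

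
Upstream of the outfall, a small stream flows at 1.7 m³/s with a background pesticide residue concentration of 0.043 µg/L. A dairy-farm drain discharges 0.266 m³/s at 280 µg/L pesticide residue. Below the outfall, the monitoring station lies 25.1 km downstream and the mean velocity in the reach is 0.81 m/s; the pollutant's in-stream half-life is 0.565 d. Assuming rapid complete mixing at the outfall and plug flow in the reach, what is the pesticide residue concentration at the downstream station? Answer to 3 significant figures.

Mass balance: C = (1.700·0.04300 + 0.2660·280.0) / 1.966 = 74.55/1.966 = 37.92 µg/L.
Travel time t = 25.1·1000 / 0.81 = 30990 s = 8.608 h.
Half-life 0.565 d → k = ln 2 / 0.565 = 1.227 d⁻¹.
Applying C = C₀e^(−kt): 37.92 × 0.6440 = 24.42 µg/L.

24.4 µg/L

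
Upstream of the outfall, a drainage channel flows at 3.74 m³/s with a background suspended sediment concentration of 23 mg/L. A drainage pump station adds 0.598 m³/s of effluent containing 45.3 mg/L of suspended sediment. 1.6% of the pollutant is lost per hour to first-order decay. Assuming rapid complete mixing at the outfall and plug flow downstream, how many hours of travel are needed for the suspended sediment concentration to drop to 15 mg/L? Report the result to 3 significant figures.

Flow-weighted average: C = (3.740·23.00 + 0.5980·45.30) / 4.338 = 113.1/4.338 = 26.07 mg/L.
1.6%/h lost → k = −ln(1 − 0.016) = 0.01613 h⁻¹.
26.07·exp(−k·t) = 15 → t = ln(26.07/15)/k = 123400 s = 34.28 h.

34.3 h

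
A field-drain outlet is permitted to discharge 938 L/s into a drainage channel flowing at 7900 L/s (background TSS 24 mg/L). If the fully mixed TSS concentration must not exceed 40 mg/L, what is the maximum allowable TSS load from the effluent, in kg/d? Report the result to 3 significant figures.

Mass balance at the limit: 7900·24.00 + 938.0·Cₑ = 8838·40 → Cₑ = 174.8 mg/L.
938.0 L/s = 0.9380 m³/s. Load = 0.9380 m³/s × 174.8 g/m³ × 86 400 s/d = 14160 kg/d.

14200 kg/d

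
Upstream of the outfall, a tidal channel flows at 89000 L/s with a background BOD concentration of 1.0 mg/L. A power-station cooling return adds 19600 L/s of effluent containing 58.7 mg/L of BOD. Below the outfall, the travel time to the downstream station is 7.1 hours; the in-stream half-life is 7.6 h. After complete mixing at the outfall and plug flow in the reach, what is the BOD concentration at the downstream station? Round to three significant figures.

Mixed concentration C = ΣQC/ΣQ = (89000·1.000 + 19600·58.70) / 108600 = 1240000/108600 = 11.41 mg/L.
Half-life 7.6 h → k = ln 2 / 7.6 = 0.09120 h⁻¹ = 2.189 d⁻¹.
Applying C = C₀e^(−kt): 11.41 × 0.5233 = 5.973 mg/L.

5.97 mg/L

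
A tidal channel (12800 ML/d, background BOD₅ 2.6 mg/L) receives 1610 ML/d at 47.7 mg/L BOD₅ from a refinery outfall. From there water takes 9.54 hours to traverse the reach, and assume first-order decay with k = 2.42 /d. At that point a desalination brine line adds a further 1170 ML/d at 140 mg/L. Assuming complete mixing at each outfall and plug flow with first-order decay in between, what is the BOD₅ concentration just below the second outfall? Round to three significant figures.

13.2 mg/L

Conservation of mass: C = (12800·2.600 + 1610·47.70) / 14410 = 110100/14410 = 7.639 mg/L; combined flow 14410 ML/d.
Applying C = C₀e^(−kt): 7.639 × 0.3821 = 2.919 mg/L.
At the second outfall, C = (14410·2.919 + 1170·140.0) / (14410 + 1170) = 13.21 mg/L.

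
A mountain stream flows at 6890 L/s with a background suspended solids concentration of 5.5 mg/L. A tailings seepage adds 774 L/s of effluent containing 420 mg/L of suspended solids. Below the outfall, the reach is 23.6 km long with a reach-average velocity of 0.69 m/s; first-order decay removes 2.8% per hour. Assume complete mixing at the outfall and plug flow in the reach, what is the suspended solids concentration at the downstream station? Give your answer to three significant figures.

36.2 mg/L

Flow-weighted average: C = (6890·5.500 + 774.0·420.0) / 7664 = 363000/7664 = 47.36 mg/L.
Travel time t = 23.6·1000 / 0.69 = 34200 s = 9.501 h.
2.8%/h lost → k = −ln(1 − 0.028) = 0.02840 h⁻¹.
Applying C = C₀e^(−kt): 47.36 × 0.7635 = 36.16 mg/L.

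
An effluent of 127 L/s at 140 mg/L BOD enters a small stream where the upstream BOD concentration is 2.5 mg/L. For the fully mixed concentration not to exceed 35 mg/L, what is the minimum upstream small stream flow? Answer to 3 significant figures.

410 L/s

Set C_mix = 35: (Q·2.500 + 127.0·140.0) / (Q + 127.0) = 35
→ Q = 127.0·(140.0 − 35)/(35 − 2.500) = 410.3 L/s.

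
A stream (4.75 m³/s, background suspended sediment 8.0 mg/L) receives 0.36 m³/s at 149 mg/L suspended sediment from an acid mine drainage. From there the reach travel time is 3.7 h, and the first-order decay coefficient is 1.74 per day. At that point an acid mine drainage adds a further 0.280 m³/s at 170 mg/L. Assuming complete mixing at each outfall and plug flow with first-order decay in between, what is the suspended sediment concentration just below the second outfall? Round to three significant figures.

Conservation of mass: C = (4.750·8.000 + 0.3600·149.0) / 5.110 = 91.64/5.110 = 17.93 mg/L; combined flow 5.110 m³/s.
Decay over the reach: 17.93·exp(−kt) = 17.93·0.7647 = 13.71 mg/L.
Second outfall: C = (5.110·13.71 + 0.2800·170.0)/5.390 = 21.83 mg/L.

21.8 mg/L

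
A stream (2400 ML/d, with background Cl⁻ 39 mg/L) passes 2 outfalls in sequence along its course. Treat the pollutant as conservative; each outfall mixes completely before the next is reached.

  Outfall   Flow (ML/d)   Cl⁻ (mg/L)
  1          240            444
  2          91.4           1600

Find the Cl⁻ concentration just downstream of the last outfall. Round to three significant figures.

127 mg/L

Below outfall 1: Q → 2640 ML/d, C = (2400·39.00 + 240.0·444.0)/2640 = 75.82 mg/L.
Below outfall 2: Q → 2731 ML/d, C = (2640·75.82 + 91.40·1600)/2731 = 126.8 mg/L.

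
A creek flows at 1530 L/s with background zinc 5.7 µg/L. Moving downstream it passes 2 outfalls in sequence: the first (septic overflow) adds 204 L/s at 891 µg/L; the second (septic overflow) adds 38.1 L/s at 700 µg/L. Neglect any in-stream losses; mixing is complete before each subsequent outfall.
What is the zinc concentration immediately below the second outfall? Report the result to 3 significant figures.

123 µg/L

After outfall 1: Q = 1530 + 204.0 = 1734 L/s; C = (1530·5.700 + 204.0·891.0)/1734 = 109.9 µg/L.
After outfall 2: Q = 1734 + 38.10 = 1772 L/s; C = (1734·109.9 + 38.10·700.0)/1772 = 122.5 µg/L.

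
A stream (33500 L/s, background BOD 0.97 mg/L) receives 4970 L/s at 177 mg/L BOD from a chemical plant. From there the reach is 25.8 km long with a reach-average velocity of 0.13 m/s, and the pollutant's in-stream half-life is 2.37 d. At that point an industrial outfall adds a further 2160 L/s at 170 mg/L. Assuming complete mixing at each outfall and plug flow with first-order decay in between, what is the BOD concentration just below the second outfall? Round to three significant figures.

Mixed concentration C = ΣQC/ΣQ = (33500·0.9700 + 4970·177.0) / 38470 = 912200/38470 = 23.71 mg/L; combined flow 38470 L/s.
Travel time t = 25.8·1000 / 0.13 = 198500 s = 55.13 h.
Half-life 2.37 d → k = ln 2 / 2.37 = 0.2925 d⁻¹.
First-order decay: C = 23.71·exp(−k·t) = 23.71·0.5108 = 12.11 mg/L.
At the second outfall, C = (38470·12.11 + 2160·170.0) / (38470 + 2160) = 20.51 mg/L.

20.5 mg/L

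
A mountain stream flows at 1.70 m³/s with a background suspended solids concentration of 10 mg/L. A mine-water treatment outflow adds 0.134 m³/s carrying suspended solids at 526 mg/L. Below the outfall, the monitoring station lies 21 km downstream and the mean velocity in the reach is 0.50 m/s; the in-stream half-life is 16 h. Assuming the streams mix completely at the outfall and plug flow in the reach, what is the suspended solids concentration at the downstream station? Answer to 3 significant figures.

Conservation of mass: C = (1.700·10.00 + 0.1340·526.0) / 1.834 = 87.48/1.834 = 47.70 mg/L.
Travel time t = 21·1000 / 0.50 = 42000 s = 11.67 h.
Half-life 16 h → k = ln 2 / 16 = 0.04332 h⁻¹ = 1.040 d⁻¹.
Applying C = C₀e^(−kt): 47.70 × 0.6033 = 28.78 mg/L.

28.8 mg/L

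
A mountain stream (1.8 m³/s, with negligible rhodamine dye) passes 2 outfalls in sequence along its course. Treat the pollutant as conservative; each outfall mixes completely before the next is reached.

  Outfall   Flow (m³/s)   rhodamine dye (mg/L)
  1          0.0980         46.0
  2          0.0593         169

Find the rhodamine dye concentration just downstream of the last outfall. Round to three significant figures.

7.42 mg/L

After outfall 1: Q = 1.800 + 0.09800 = 1.898 m³/s; C = (1.800·0 + 0.09800·46.00)/1.898 = 2.375 mg/L.
After outfall 2: Q = 1.898 + 0.05930 = 1.957 m³/s; C = (1.898·2.375 + 0.05930·169.0)/1.957 = 7.423 mg/L.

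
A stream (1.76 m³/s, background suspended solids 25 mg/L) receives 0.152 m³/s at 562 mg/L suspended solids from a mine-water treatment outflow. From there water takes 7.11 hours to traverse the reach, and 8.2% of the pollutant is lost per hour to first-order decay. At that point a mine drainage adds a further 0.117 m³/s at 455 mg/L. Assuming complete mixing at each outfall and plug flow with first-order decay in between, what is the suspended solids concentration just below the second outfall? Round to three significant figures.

Mass balance: C = (1.760·25.00 + 0.1520·562.0) / 1.912 = 129.4/1.912 = 67.69 mg/L; combined flow 1.912 m³/s.
8.2%/h lost → k = −ln(1 − 0.082) = 0.08556 h⁻¹.
Applying C = C₀e^(−kt): 67.69 × 0.5443 = 36.84 mg/L.
Second outfall: C = (1.912·36.84 + 0.1170·455.0)/2.029 = 60.95 mg/L.

61.0 mg/L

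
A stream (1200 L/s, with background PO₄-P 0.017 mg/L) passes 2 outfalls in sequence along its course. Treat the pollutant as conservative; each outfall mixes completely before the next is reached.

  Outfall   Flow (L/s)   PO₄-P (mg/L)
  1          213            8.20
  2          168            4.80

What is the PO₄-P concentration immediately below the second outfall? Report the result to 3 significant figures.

1.63 mg/L

Outfall 1: combined Q = 1413 L/s; C = (1200·0.01700 + 213.0·8.200)/1413 = 1.251 mg/L.
Outfall 2: combined Q = 1581 L/s; C = (1413·1.251 + 168.0·4.800)/1581 = 1.628 mg/L.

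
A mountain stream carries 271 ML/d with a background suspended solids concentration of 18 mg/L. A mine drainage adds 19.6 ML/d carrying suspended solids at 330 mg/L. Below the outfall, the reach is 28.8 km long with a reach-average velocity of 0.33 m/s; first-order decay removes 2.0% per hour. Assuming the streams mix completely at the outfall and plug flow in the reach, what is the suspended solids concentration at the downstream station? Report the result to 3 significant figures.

After mixing, C = (271.0·18.00 + 19.60·330.0) / 290.6 = 11350/290.6 = 39.04 mg/L.
Travel time t = 28.8·1000 / 0.33 = 87270 s = 24.24 h.
2.0%/h lost → k = −ln(1 − 0.02) = 0.02020 h⁻¹.
First-order decay: C = 39.04·exp(−k·t) = 39.04·0.6128 = 23.92 mg/L.

23.9 mg/L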